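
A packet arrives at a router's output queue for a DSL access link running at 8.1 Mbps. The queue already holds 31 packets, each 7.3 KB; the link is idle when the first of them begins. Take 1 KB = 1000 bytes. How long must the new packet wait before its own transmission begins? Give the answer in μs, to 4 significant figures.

223500 μs

Each queued packet: L/R = 58400/8100000 = 7209.88 μs.
31 queued → 223506 μs.
Queuing delay = 223500 μs.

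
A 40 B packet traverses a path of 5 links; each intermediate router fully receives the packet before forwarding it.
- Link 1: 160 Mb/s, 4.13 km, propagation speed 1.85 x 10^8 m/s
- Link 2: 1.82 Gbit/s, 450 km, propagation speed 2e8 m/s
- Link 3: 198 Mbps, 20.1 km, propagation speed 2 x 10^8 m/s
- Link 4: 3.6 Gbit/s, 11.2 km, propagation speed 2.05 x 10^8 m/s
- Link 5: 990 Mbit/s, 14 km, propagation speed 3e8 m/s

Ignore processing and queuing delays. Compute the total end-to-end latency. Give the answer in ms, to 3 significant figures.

2.48 ms

L = 40 × 8 = 320 bits.
Transmission delays (L/R per hop): 0.002, 0.000175824, 0.00161616, 8.88889e-05, 0.000323232 ms; sum = 0.00420411 ms.
Propagation delays (d/s per hop): 0.0223243, 2.25, 0.1005, 0.0546341, 0.0466667 ms; sum = 2.47413 ms.
End-to-end = 2.48 ms.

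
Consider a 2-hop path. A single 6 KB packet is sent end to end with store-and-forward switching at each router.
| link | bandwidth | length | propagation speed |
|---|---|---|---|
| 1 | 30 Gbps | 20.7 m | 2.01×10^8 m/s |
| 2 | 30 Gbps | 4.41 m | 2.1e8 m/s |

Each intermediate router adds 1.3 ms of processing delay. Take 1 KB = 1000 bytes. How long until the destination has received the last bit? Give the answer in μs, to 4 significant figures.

1303 μs

L = 48000 bits.
Transmission delay per hop = L/R = 48000/30000000000 = 1.6 μs; 2 hops → 3.2 μs.
Propagation delays (d/s per hop): 0.102985, 0.021 μs; sum = 0.123985 μs.
Processing at 1 router(s): 1 × 1.3 ms = 1300 μs.
End-to-end = 1303 μs.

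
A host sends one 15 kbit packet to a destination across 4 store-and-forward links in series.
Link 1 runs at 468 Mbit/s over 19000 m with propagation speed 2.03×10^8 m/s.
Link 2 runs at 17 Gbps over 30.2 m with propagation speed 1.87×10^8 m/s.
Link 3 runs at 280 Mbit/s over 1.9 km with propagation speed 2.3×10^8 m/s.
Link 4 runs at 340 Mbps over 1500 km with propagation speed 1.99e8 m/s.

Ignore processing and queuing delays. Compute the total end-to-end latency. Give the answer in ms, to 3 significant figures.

7.77 ms

L = 15000 bits.
Transmission delays (L/R per hop): 0.0320513, 0.000882353, 0.0535714, 0.0441176 ms; sum = 0.130623 ms.
Propagation delays (d/s per hop): 0.0935961, 0.000161497, 0.00826087, 7.53769 ms; sum = 7.63971 ms.
End-to-end = 7.77 ms.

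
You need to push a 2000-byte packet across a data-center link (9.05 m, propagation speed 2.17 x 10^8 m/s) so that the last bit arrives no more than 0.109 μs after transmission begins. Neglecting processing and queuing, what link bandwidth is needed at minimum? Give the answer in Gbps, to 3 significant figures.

238 Gbps

L = 16000 bits.
Propagation delay = 9.05 / 217000000 = 0.0417051 μs.
Transmission budget = 0.109 − 0.0417051 = 0.0672949 μs.
R ≥ L / t_tx = 16000 bits / 6.72949e-08 s = 238 Gbps.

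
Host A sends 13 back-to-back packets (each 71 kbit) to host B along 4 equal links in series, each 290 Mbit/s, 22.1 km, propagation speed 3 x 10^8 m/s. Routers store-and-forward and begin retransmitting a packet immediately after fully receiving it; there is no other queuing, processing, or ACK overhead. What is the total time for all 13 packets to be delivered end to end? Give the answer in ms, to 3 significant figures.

Per-hop transmission t_tx = L/R = 71000/290000000 = 0.244828 ms.
Per-hop propagation t_prop = 22100/300000000 = 0.0736667 ms.
Pipeline fill: first packet needs 4·t_tx to clear all hops; remaining 12 packets each add one t_tx.
Total = (4+13-1)·t_tx + 4·t_prop = 16·0.244828 + 4·0.0736667 = 4.21 ms.

4.21 ms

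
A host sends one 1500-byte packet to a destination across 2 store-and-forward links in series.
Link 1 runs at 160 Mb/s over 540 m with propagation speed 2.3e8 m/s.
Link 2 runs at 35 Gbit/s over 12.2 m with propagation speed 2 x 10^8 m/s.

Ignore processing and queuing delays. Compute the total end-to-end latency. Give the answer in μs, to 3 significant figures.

L = 1500 × 8 = 12000 bits.
Transmission delays (L/R per hop): 75, 0.342857 μs; sum = 75.3429 μs.
Propagation delays (d/s per hop): 2.34783, 0.061 μs; sum = 2.40883 μs.
End-to-end = 77.8 μs.

77.8 μs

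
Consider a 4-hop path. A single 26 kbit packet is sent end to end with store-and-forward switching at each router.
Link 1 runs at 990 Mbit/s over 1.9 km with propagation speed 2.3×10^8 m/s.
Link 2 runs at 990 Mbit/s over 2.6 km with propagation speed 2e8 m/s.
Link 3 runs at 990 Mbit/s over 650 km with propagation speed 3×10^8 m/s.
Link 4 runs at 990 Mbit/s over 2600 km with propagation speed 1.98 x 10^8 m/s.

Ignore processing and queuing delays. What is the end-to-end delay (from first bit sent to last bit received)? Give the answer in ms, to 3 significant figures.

L = 26000 bits.
Transmission delay per hop = L/R = 26000/990000000 = 0.0262626 ms; 4 hops → 0.105051 ms.
Propagation delays (d/s per hop): 0.00826087, 0.013, 2.16667, 13.1313 ms; sum = 15.3192 ms.
End-to-end = 15.4 ms.

15.4 ms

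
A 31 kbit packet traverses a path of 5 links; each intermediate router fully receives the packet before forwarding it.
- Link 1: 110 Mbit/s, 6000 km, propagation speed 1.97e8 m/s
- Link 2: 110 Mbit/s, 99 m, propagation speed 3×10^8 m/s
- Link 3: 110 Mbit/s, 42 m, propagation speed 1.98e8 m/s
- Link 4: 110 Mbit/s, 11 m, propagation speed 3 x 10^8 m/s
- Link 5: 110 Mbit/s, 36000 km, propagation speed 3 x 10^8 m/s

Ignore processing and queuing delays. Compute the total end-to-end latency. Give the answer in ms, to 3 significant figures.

L = 31000 bits.
Transmission delay per hop = L/R = 31000/110000000 = 0.281818 ms; 5 hops → 1.40909 ms.
Propagation delays (d/s per hop): 30.4569, 0.00033, 0.000212121, 3.66667e-05, 120 ms; sum = 150.457 ms.
End-to-end = 152 ms.

152 ms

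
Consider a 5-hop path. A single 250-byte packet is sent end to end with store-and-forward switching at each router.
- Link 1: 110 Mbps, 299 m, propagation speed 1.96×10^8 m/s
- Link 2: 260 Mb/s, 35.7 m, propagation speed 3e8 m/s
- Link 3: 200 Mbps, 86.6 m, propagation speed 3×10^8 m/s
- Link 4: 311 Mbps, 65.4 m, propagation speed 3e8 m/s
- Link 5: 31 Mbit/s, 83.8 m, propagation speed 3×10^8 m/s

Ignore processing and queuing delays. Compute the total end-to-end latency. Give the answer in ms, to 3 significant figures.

0.109 ms

L = 250 × 8 = 2000 bits.
Transmission delays (L/R per hop): 0.0181818, 0.00769231, 0.01, 0.00643087, 0.0645161 ms; sum = 0.106821 ms.
Propagation delays (d/s per hop): 0.00152551, 0.000119, 0.000288667, 0.000218, 0.000279333 ms; sum = 0.00243051 ms.
End-to-end = 0.109 ms.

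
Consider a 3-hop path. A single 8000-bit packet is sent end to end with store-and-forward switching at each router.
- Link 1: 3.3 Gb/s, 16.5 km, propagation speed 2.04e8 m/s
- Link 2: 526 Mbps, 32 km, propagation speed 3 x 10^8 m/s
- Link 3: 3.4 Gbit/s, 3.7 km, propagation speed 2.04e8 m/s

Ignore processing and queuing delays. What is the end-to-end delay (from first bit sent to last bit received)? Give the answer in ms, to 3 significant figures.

0.226 ms

Transmission delays (L/R per hop): 0.00242424, 0.0152091, 0.00235294 ms; sum = 0.0199863 ms.
Propagation delays (d/s per hop): 0.0808824, 0.106667, 0.0181373 ms; sum = 0.205686 ms.
End-to-end = 0.226 ms.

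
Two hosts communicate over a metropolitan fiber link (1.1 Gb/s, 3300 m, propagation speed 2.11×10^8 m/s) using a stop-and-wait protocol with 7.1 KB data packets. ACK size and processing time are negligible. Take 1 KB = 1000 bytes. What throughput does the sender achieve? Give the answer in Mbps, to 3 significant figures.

t_tx = L/R = 56800/1100000000 = 5.16364e-05 s.
t_prop = 3300/211000000 = 1.56398e-05 s; RTT = 3.12796e-05 s.
Cycle = t_tx + RTT = 8.2916e-05 s.
Throughput = L / cycle = 56800 / 8.2916e-05 = 685 Mbps.

685 Mbps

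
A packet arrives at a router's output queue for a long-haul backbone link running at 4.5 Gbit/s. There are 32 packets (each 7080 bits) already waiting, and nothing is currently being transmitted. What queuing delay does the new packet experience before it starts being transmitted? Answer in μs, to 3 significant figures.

50.3 μs

Each queued packet: L/R = 7080/4500000000 = 1.57333 μs.
32 queued → 50.3467 μs.
Queuing delay = 50.3 μs.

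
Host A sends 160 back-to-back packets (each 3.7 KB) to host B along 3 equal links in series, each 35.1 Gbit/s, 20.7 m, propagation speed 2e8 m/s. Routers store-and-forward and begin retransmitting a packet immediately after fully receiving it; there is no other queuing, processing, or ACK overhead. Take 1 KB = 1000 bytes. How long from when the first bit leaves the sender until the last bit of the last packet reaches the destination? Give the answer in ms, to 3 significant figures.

Per-hop transmission t_tx = L/R = 29600/35100000000 = 0.000843305 ms.
Per-hop propagation t_prop = 20.7/200000000 = 0.0001035 ms.
Pipeline fill: first packet needs 3·t_tx to clear all hops; remaining 159 packets each add one t_tx.
Total = (3+160-1)·t_tx + 3·t_prop = 162·0.000843305 + 3·0.0001035 = 0.137 ms.

0.137 ms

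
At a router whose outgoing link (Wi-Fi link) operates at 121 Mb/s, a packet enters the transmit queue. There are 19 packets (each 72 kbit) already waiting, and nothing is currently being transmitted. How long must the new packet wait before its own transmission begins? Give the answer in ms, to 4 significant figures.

Each queued packet: L/R = 72000/121000000 = 0.595041 ms.
19 queued → 11.3058 ms.
Queuing delay = 11.31 ms.

11.31 ms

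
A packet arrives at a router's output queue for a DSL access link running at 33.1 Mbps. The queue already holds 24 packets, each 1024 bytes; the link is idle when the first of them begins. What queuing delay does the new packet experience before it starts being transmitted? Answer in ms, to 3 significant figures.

Each queued packet: L/R = 8192/33100000 = 0.247492 ms.
24 queued → 5.93982 ms.
Queuing delay = 5.94 ms.

5.94 ms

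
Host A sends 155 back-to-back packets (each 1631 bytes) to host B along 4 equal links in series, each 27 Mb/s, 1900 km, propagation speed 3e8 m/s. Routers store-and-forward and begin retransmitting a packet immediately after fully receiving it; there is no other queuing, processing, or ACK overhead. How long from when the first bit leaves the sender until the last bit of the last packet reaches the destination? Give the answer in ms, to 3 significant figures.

102 ms

Per-hop transmission t_tx = L/R = 13048/27000000 = 0.483259 ms.
Per-hop propagation t_prop = 1900000/300000000 = 6.33333 ms.
Pipeline fill: first packet needs 4·t_tx to clear all hops; remaining 154 packets each add one t_tx.
Total = (4+155-1)·t_tx + 4·t_prop = 158·0.483259 + 4·6.33333 = 102 ms.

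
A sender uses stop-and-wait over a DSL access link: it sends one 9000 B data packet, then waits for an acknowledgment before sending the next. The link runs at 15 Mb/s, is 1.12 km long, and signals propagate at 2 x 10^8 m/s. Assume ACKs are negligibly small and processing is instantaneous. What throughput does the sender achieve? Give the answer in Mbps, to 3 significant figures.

15.0 Mbps

t_tx = L/R = 72000/15000000 = 0.0048 s.
t_prop = 1120/200000000 = 5.6e-06 s; RTT = 1.12e-05 s.
Cycle = t_tx + RTT = 0.0048112 s.
Throughput = L / cycle = 72000 / 0.0048112 = 15.0 Mbps.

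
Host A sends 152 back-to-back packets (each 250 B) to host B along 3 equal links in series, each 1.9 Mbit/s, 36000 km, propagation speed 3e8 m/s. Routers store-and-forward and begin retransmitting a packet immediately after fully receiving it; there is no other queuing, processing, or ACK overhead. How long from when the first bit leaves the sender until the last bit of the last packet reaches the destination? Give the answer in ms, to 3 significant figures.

522 ms

Per-hop transmission t_tx = L/R = 2000/1900000 = 1.05263 ms.
Per-hop propagation t_prop = 36000000/300000000 = 120 ms.
Pipeline fill: first packet needs 3·t_tx to clear all hops; remaining 151 packets each add one t_tx.
Total = (3+152-1)·t_tx + 3·t_prop = 154·1.05263 + 3·120 = 522 ms.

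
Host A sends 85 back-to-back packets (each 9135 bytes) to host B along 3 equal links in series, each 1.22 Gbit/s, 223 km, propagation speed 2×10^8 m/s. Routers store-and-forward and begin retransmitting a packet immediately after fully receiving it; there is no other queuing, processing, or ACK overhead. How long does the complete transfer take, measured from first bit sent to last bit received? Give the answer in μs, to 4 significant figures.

Per-hop transmission t_tx = L/R = 73080/1220000000 = 59.9016 μs.
Per-hop propagation t_prop = 223000/200000000 = 1115 μs.
Pipeline fill: first packet needs 3·t_tx to clear all hops; remaining 84 packets each add one t_tx.
Total = (3+85-1)·t_tx + 3·t_prop = 87·59.9016 + 3·1115 = 8556 μs.

8556 μs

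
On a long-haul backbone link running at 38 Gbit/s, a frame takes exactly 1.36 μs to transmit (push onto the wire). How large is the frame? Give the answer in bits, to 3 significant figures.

L = R × t_tx = 38000000000 b/s × 1.36e-06 s = 51680 bits.

51700 bits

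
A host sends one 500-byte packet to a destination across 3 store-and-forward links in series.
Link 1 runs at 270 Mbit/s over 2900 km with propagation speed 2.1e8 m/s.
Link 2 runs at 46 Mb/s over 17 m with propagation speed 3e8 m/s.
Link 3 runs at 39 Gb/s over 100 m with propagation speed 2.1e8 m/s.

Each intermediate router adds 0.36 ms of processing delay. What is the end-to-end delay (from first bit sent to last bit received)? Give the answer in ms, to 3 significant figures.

14.6 ms

L = 500 × 8 = 4000 bits.
Transmission delays (L/R per hop): 0.0148148, 0.0869565, 0.000102564 ms; sum = 0.101874 ms.
Propagation delays (d/s per hop): 13.8095, 5.66667e-05, 0.00047619 ms; sum = 13.8101 ms.
Processing at 2 router(s): 2 × 0.36 ms = 0.72 ms.
End-to-end = 14.6 ms.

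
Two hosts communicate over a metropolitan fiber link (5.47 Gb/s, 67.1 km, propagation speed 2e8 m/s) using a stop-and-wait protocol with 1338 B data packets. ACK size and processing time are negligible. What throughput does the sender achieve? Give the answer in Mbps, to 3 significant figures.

t_tx = L/R = 10704/5470000000 = 1.95686e-06 s.
t_prop = 67100/200000000 = 0.0003355 s; RTT = 0.000671 s.
Cycle = t_tx + RTT = 0.000672957 s.
Throughput = L / cycle = 10704 / 0.000672957 = 15.9 Mbps.

15.9 Mbps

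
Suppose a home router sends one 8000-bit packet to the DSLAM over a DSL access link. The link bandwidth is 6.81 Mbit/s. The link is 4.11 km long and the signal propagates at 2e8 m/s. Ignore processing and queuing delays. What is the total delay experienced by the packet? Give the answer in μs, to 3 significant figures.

Transmission delay = L/R = 8000 / 6810000 = 1174.74 μs.
Propagation delay = d/s = 4110 m / 200000000 m/s = 20.55 μs.
Total = 1200 μs.

1200 μs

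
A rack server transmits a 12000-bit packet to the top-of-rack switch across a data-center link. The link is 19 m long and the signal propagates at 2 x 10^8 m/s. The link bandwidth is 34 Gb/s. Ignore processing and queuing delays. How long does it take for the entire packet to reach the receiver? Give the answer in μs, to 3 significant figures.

Transmission delay = L/R = 12000 / 34000000000 = 0.352941 μs.
Propagation delay = d/s = 19 m / 200000000 m/s = 0.095 μs.
Total = 0.448 μs.

0.448 μs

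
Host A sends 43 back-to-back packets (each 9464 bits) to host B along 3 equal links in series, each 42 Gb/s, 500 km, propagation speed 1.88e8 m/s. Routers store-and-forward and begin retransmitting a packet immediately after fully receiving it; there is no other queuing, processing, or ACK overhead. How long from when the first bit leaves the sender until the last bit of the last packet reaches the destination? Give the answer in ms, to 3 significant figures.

7.99 ms

Per-hop transmission t_tx = L/R = 9464/42000000000 = 0.000225333 ms.
Per-hop propagation t_prop = 500000/188000000 = 2.65957 ms.
Pipeline fill: first packet needs 3·t_tx to clear all hops; remaining 42 packets each add one t_tx.
Total = (3+43-1)·t_tx + 3·t_prop = 45·0.000225333 + 3·2.65957 = 7.99 ms.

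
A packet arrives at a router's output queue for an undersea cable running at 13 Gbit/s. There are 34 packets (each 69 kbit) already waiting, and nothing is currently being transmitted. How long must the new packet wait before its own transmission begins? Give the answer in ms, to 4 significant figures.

0.1805 ms

Each queued packet: L/R = 69000/13000000000 = 0.00530769 ms.
34 queued → 0.180462 ms.
Queuing delay = 0.1805 ms.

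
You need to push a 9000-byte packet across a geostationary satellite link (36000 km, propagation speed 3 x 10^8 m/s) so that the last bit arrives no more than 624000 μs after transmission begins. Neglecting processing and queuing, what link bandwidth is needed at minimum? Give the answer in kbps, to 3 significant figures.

L = 72000 bits.
Propagation delay = 36000000 / 300000000 = 120000 μs.
Transmission budget = 624000 − 120000 = 504000 μs.
R ≥ L / t_tx = 72000 bits / 0.504 s = 143 kbps.

143 kbps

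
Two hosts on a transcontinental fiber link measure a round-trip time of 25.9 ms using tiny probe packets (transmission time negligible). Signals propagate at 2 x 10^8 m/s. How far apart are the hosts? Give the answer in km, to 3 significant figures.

One-way propagation = RTT/2 = 12.95 ms.
d = s × t = 200000000 × 0.01295 = 2590 km.

2590 km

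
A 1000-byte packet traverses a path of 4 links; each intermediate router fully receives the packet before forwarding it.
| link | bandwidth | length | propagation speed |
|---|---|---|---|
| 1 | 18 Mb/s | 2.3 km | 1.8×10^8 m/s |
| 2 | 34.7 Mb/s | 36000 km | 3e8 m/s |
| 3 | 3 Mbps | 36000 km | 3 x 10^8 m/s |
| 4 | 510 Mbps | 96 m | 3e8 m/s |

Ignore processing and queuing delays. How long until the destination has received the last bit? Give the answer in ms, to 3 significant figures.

243 ms

L = 1000 × 8 = 8000 bits.
Transmission delays (L/R per hop): 0.444444, 0.230548, 2.66667, 0.0156863 ms; sum = 3.35734 ms.
Propagation delays (d/s per hop): 0.0127778, 120, 120, 0.00032 ms; sum = 240.013 ms.
End-to-end = 243 ms.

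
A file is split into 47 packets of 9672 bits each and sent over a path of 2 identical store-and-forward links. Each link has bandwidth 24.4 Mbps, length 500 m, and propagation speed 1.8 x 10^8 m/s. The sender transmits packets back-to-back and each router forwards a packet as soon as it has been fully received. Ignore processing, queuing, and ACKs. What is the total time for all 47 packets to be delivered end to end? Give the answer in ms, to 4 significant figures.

Per-hop transmission t_tx = L/R = 9672/24400000 = 0.396393 ms.
Per-hop propagation t_prop = 500/180000000 = 0.00277778 ms.
Pipeline fill: first packet needs 2·t_tx to clear all hops; remaining 46 packets each add one t_tx.
Total = (2+47-1)·t_tx + 2·t_prop = 48·0.396393 + 2·0.00277778 = 19.03 ms.

19.03 ms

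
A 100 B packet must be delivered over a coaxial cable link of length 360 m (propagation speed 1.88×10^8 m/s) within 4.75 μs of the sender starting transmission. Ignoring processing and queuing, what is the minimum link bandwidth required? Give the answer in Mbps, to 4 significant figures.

282.2 Mbps

L = 800 bits.
Propagation delay = 360 / 188000000 = 1.91489 μs.
Transmission budget = 4.75 − 1.91489 = 2.83511 μs.
R ≥ L / t_tx = 800 bits / 2.83511e-06 s = 282.2 Mbps.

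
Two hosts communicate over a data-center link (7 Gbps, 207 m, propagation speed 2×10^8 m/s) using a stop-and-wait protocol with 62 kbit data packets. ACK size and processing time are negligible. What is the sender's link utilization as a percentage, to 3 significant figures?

81.1 %

t_tx = L/R = 62000/7000000000 = 8.85714e-06 s.
t_prop = 207/200000000 = 1.035e-06 s; RTT = 2.07e-06 s.
Cycle = t_tx + RTT = 1.09271e-05 s.
Utilization = t_tx / cycle = 8.85714e-06/1.09271e-05 = 81.1 %.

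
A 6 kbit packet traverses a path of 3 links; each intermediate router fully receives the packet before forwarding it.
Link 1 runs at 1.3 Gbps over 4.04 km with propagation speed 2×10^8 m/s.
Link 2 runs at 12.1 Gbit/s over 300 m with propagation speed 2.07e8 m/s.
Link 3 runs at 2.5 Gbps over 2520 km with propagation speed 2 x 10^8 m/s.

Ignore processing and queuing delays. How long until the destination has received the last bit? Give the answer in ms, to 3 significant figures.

12.6 ms

L = 6000 bits.
Transmission delays (L/R per hop): 0.00461538, 0.000495868, 0.0024 ms; sum = 0.00751125 ms.
Propagation delays (d/s per hop): 0.0202, 0.00144928, 12.6 ms; sum = 12.6216 ms.
End-to-end = 12.6 ms.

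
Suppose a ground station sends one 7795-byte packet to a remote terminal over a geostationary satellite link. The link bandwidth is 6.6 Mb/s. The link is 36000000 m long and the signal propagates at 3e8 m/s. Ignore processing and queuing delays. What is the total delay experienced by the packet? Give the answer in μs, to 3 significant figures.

129000 μs

L = 7795 × 8 = 62360 bits.
Transmission delay = L/R = 62360 / 6600000 = 9448.48 μs.
Propagation delay = d/s = 36000000 m / 300000000 m/s = 120000 μs.
Total = 129000 μs.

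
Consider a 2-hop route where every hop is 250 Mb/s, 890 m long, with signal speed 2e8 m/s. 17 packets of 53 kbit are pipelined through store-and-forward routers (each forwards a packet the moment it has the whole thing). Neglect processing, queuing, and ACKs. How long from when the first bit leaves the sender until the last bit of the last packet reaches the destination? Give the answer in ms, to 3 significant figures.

Per-hop transmission t_tx = L/R = 53000/250000000 = 0.212 ms.
Per-hop propagation t_prop = 890/200000000 = 0.00445 ms.
Pipeline fill: first packet needs 2·t_tx to clear all hops; remaining 16 packets each add one t_tx.
Total = (2+17-1)·t_tx + 2·t_prop = 18·0.212 + 2·0.00445 = 3.82 ms.

3.82 ms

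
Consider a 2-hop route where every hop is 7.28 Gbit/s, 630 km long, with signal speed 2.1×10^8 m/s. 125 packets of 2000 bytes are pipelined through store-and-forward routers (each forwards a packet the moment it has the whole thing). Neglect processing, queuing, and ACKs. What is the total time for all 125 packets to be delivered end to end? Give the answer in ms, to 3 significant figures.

Per-hop transmission t_tx = L/R = 16000/7280000000 = 0.0021978 ms.
Per-hop propagation t_prop = 630000/210000000 = 3 ms.
Pipeline fill: first packet needs 2·t_tx to clear all hops; remaining 124 packets each add one t_tx.
Total = (2+125-1)·t_tx + 2·t_prop = 126·0.0021978 + 2·3 = 6.28 ms.

6.28 ms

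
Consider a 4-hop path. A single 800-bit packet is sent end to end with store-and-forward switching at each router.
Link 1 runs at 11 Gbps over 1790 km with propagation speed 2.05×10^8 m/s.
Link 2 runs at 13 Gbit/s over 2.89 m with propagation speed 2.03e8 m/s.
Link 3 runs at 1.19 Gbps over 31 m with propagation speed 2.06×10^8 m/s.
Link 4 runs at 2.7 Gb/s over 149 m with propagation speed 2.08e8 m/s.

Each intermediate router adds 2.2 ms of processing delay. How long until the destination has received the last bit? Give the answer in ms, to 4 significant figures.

Transmission delays (L/R per hop): 7.27273e-05, 6.15385e-05, 0.000672269, 0.000296296 ms; sum = 0.00110283 ms.
Propagation delays (d/s per hop): 8.73171, 1.42365e-05, 0.000150485, 0.000716346 ms; sum = 8.73259 ms.
Processing at 3 router(s): 3 × 2.2 ms = 6.6 ms.
End-to-end = 15.33 ms.

15.33 ms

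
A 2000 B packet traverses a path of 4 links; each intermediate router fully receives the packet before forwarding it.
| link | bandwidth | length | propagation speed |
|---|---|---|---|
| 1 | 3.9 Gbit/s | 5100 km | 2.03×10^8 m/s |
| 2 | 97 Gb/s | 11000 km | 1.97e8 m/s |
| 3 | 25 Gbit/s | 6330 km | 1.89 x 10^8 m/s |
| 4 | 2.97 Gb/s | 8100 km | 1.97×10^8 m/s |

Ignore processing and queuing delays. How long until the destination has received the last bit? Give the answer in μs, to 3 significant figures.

156000 μs

L = 2000 × 8 = 16000 bits.
Transmission delays (L/R per hop): 4.10256, 0.164948, 0.64, 5.38721 μs; sum = 10.2947 μs.
Propagation delays (d/s per hop): 25123.2, 55837.6, 33492.1, 41116.8 μs; sum = 155570 μs.
End-to-end = 156000 μs.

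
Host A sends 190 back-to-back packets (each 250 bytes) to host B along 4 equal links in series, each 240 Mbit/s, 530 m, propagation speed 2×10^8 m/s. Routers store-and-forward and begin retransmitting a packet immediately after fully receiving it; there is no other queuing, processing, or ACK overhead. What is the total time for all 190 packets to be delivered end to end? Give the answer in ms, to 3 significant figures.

1.62 ms

Per-hop transmission t_tx = L/R = 2000/240000000 = 0.00833333 ms.
Per-hop propagation t_prop = 530/200000000 = 0.00265 ms.
Pipeline fill: first packet needs 4·t_tx to clear all hops; remaining 189 packets each add one t_tx.
Total = (4+190-1)·t_tx + 4·t_prop = 193·0.00833333 + 4·0.00265 = 1.62 ms.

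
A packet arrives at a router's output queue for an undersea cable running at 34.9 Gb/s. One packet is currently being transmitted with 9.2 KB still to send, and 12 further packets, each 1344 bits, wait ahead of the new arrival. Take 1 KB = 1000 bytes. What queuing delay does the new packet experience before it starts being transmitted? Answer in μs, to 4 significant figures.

2.571 μs

Each queued packet: L/R = 1344/34900000000 = 0.03851 μs.
12 queued → 0.46212 μs.
Plus remaining 73600 bits of current packet: 2.10888 μs.
Queuing delay = 2.571 μs.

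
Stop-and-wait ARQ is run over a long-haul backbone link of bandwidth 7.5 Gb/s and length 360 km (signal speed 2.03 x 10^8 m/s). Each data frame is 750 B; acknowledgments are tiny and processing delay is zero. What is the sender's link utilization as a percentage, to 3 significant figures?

0.0226 %

t_tx = L/R = 6000/7500000000 = 8e-07 s.
t_prop = 360000/2.03e+08 = 0.0017734 s; RTT = 0.0035468 s.
Cycle = t_tx + RTT = 0.0035476 s.
Utilization = t_tx / cycle = 8e-07/0.0035476 = 0.0226 %.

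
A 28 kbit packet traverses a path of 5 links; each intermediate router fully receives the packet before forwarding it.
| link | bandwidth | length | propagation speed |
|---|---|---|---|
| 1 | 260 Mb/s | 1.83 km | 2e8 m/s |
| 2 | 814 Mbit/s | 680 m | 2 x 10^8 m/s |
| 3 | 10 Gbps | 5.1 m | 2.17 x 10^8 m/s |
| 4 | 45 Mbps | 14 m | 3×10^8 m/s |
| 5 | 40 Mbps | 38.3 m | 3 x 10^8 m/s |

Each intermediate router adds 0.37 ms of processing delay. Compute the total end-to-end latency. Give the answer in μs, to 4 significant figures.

2960 μs

L = 28000 bits.
Transmission delays (L/R per hop): 107.692, 34.398, 2.8, 622.222, 700 μs; sum = 1467.11 μs.
Propagation delays (d/s per hop): 9.15, 3.4, 0.0235023, 0.0466667, 0.127667 μs; sum = 12.7478 μs.
Processing at 4 router(s): 4 × 0.37 ms = 1480 μs.
End-to-end = 2960 μs.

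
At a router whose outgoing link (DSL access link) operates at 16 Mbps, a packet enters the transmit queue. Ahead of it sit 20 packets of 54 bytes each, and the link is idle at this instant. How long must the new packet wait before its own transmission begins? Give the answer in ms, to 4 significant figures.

Each queued packet: L/R = 432/16000000 = 0.027 ms.
20 queued → 0.54 ms.
Queuing delay = 0.5400 ms.

0.5400 ms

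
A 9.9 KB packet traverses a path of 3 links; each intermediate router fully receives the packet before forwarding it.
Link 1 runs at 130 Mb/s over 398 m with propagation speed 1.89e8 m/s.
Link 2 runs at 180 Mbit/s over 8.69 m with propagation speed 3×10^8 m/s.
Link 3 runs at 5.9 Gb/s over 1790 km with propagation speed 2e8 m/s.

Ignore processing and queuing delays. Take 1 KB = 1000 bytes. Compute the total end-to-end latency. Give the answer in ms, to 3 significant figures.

L = 79200 bits.
Transmission delays (L/R per hop): 0.609231, 0.44, 0.0134237 ms; sum = 1.06265 ms.
Propagation delays (d/s per hop): 0.00210582, 2.89667e-05, 8.95 ms; sum = 8.95213 ms.
End-to-end = 10.0 ms.

10.0 ms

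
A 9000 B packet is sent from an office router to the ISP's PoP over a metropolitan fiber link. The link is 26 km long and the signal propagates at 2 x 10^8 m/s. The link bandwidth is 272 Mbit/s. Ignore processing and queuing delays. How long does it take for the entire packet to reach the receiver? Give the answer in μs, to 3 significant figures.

395 μs

L = 9000 × 8 = 72000 bits.
Transmission delay = L/R = 72000 / 272000000 = 264.706 μs.
Propagation delay = d/s = 26000 m / 200000000 m/s = 130 μs.
Total = 395 μs.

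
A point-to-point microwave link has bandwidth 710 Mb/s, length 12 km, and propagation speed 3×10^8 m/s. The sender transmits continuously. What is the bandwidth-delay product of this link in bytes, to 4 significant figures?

3550 bytes

Propagation delay = 12000 / 300000000 = 4e-05 s.
BDP = R × t_prop = 710000000 × 4e-05 = 28400 bits.
In bytes: 28400/8 = 3550 bytes.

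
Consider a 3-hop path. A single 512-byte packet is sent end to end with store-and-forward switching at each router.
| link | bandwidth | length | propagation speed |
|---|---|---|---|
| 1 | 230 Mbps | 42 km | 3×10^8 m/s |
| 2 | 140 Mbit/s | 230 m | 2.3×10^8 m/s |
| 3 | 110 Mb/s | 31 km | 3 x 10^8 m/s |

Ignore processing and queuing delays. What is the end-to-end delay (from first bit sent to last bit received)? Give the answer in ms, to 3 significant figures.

0.329 ms

L = 512 × 8 = 4096 bits.
Transmission delays (L/R per hop): 0.0178087, 0.0292571, 0.0372364 ms; sum = 0.0843022 ms.
Propagation delays (d/s per hop): 0.14, 0.001, 0.103333 ms; sum = 0.244333 ms.
End-to-end = 0.329 ms.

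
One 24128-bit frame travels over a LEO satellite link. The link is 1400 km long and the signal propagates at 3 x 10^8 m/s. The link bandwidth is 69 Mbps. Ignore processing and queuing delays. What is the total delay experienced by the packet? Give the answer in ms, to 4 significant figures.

5.016 ms

Transmission delay = L/R = 24128 / 69000000 = 0.349681 ms.
Propagation delay = d/s = 1400000 m / 300000000 m/s = 4.66667 ms.
Total = 5.016 ms.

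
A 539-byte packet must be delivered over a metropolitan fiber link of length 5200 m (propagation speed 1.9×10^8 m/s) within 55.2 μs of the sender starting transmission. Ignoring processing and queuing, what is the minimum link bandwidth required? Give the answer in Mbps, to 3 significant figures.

L = 4312 bits.
Propagation delay = 5200 / 190000000 = 27.3684 μs.
Transmission budget = 55.2 − 27.3684 = 27.8316 μs.
R ≥ L / t_tx = 4312 bits / 2.78316e-05 s = 155 Mbps.

155 Mbps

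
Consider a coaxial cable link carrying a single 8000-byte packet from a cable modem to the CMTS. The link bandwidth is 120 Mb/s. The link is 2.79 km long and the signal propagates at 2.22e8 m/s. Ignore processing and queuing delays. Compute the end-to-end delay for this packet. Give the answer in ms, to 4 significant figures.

0.5459 ms

L = 8000 × 8 = 64000 bits.
Transmission delay = L/R = 64000 / 120000000 = 0.533333 ms.
Propagation delay = d/s = 2790 m / 2.22e+08 m/s = 0.0125676 ms.
Total = 0.5459 ms.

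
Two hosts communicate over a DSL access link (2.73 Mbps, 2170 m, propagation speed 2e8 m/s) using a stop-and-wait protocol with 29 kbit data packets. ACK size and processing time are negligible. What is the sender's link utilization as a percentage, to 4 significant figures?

99.80 %

t_tx = L/R = 29000/2730000 = 0.0106227 s.
t_prop = 2170/200000000 = 1.085e-05 s; RTT = 2.17e-05 s.
Cycle = t_tx + RTT = 0.0106444 s.
Utilization = t_tx / cycle = 0.0106227/0.0106444 = 99.80 %.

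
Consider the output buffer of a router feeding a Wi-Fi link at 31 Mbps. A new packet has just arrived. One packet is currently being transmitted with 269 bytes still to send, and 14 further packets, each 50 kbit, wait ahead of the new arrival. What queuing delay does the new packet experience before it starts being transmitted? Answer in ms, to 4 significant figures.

22.65 ms

Each queued packet: L/R = 50000/31000000 = 1.6129 ms.
14 queued → 22.5806 ms.
Plus remaining 2152 bits of current packet: 0.0694194 ms.
Queuing delay = 22.65 ms.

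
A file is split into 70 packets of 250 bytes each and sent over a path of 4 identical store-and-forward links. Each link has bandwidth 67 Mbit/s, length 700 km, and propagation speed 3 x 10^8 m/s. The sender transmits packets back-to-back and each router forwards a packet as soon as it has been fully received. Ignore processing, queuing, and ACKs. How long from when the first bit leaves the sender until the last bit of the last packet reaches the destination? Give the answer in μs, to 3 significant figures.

Per-hop transmission t_tx = L/R = 2000/67000000 = 29.8507 μs.
Per-hop propagation t_prop = 700000/300000000 = 2333.33 μs.
Pipeline fill: first packet needs 4·t_tx to clear all hops; remaining 69 packets each add one t_tx.
Total = (4+70-1)·t_tx + 4·t_prop = 73·29.8507 + 4·2333.33 = 11500 μs.

11500 μs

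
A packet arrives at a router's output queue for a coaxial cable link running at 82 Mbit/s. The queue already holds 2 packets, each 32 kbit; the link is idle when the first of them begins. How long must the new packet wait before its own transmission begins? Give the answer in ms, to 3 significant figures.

Each queued packet: L/R = 32000/82000000 = 0.390244 ms.
2 queued → 0.780488 ms.
Queuing delay = 0.780 ms.

0.780 ms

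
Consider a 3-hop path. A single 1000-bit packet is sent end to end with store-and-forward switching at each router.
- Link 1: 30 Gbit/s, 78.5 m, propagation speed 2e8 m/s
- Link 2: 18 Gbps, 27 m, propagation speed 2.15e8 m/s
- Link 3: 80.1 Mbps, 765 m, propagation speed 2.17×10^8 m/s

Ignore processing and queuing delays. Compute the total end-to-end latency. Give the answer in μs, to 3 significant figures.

16.6 μs

Transmission delays (L/R per hop): 0.0333333, 0.0555556, 12.4844 μs; sum = 12.5733 μs.
Propagation delays (d/s per hop): 0.3925, 0.125581, 3.52535 μs; sum = 4.04343 μs.
End-to-end = 16.6 μs.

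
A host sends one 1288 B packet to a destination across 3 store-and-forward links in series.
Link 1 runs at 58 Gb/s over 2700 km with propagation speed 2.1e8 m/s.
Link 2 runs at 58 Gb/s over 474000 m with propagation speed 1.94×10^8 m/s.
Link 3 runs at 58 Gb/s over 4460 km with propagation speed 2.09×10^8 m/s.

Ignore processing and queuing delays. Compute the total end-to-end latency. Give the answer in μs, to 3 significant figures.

36600 μs

L = 1288 × 8 = 10304 bits.
Transmission delay per hop = L/R = 10304/58000000000 = 0.177655 μs; 3 hops → 0.532966 μs.
Propagation delays (d/s per hop): 12857.1, 2443.3, 21339.7 μs; sum = 36640.2 μs.
End-to-end = 36600 μs.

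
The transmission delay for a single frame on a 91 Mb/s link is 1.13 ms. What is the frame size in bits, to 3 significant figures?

103000 bits

L = R × t_tx = 91000000 b/s × 0.00113 s = 102830 bits.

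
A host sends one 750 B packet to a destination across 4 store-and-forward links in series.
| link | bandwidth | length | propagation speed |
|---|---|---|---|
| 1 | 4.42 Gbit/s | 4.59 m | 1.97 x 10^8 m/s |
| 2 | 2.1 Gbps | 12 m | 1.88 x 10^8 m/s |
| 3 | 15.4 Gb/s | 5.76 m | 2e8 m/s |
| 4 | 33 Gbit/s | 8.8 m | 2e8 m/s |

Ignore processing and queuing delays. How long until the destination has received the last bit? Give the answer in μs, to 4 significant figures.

4.946 μs

L = 750 × 8 = 6000 bits.
Transmission delays (L/R per hop): 1.35747, 2.85714, 0.38961, 0.181818 μs; sum = 4.78604 μs.
Propagation delays (d/s per hop): 0.0232995, 0.0638298, 0.0288, 0.044 μs; sum = 0.159929 μs.
End-to-end = 4.946 μs.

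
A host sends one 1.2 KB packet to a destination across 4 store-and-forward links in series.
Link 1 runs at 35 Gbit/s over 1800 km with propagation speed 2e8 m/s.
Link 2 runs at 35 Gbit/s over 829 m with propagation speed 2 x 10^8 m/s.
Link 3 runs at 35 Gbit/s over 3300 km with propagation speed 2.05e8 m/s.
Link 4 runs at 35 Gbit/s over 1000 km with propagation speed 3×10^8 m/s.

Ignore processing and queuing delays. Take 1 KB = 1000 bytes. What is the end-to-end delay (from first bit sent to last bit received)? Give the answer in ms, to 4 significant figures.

28.44 ms

L = 9600 bits.
Transmission delay per hop = L/R = 9600/35000000000 = 0.000274286 ms; 4 hops → 0.00109714 ms.
Propagation delays (d/s per hop): 9, 0.004145, 16.0976, 3.33333 ms; sum = 28.435 ms.
End-to-end = 28.44 ms.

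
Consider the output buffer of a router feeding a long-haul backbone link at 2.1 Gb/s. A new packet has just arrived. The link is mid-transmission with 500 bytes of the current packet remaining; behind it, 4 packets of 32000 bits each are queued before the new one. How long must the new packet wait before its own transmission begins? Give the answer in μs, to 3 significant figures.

Each queued packet: L/R = 32000/2100000000 = 15.2381 μs.
4 queued → 60.9524 μs.
Plus remaining 4000 bits of current packet: 1.90476 μs.
Queuing delay = 62.9 μs.

62.9 μs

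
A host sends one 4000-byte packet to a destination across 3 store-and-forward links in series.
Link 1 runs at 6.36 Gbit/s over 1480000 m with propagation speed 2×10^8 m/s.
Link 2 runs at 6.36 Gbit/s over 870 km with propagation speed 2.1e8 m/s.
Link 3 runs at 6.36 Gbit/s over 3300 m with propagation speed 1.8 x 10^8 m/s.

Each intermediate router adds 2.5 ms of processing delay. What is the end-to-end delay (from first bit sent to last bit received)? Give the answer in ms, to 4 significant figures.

16.58 ms

L = 4000 × 8 = 32000 bits.
Transmission delay per hop = L/R = 32000/6360000000 = 0.00503145 ms; 3 hops → 0.0150943 ms.
Propagation delays (d/s per hop): 7.4, 4.14286, 0.0183333 ms; sum = 11.5612 ms.
Processing at 2 router(s): 2 × 2.5 ms = 5 ms.
End-to-end = 16.58 ms.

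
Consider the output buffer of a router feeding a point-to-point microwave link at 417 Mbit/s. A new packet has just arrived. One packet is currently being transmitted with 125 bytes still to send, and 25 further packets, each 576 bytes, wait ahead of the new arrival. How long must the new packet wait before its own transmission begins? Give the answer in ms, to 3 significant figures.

Each queued packet: L/R = 4608/417000000 = 0.0110504 ms.
25 queued → 0.276259 ms.
Plus remaining 1000 bits of current packet: 0.00239808 ms.
Queuing delay = 0.279 ms.

0.279 ms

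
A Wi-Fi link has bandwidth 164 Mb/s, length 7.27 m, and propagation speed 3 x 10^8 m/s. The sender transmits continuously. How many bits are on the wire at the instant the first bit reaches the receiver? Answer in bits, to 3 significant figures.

Propagation delay = 7.27 / 300000000 = 2.42333e-08 s.
BDP = R × t_prop = 164000000 × 2.42333e-08 = 3.97427 bits.

3.97 bits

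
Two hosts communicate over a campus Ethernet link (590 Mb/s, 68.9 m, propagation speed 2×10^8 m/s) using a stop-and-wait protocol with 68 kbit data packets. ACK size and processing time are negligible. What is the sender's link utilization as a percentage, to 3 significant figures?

t_tx = L/R = 68000/590000000 = 0.000115254 s.
t_prop = 68.9/200000000 = 3.445e-07 s; RTT = 6.89e-07 s.
Cycle = t_tx + RTT = 0.000115943 s.
Utilization = t_tx / cycle = 0.000115254/0.000115943 = 99.4 %.

99.4 %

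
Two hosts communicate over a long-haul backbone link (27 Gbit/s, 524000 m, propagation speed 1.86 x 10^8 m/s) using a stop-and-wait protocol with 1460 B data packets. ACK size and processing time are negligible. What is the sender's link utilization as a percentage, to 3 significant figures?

0.00768 %

t_tx = L/R = 11680/27000000000 = 4.32593e-07 s.
t_prop = 524000/186000000 = 0.0028172 s; RTT = 0.00563441 s.
Cycle = t_tx + RTT = 0.00563484 s.
Utilization = t_tx / cycle = 4.32593e-07/0.00563484 = 0.00768 %.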